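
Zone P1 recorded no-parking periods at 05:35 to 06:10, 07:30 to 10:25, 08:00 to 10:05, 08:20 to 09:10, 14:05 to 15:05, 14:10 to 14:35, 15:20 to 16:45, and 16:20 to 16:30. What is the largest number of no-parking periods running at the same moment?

Sweep endpoints in order; track running count of active intervals.
Peak of 3 reached at 08:20.

3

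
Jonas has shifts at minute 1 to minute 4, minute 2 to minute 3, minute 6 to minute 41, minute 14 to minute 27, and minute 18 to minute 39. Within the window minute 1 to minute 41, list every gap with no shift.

minute 4 to minute 6

The merged coverage is minute 1 to minute 4, minute 6 to minute 41.
Uncovered inside minute 1 to minute 41: minute 4 to minute 6.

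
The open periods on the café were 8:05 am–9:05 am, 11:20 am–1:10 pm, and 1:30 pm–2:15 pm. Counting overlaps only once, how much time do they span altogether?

Merged: 8:05 am-9:05 am, 11:20 am-1:10 pm, 1:30 pm-2:15 pm.
Lengths: 1 h + 1 h 50 min + 45 min = 3 h 35 min.

3 h 35 min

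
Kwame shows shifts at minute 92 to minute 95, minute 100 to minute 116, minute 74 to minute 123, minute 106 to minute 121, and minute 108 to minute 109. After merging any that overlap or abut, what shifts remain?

Sort by start: minute 74 to minute 123, minute 92 to minute 95, minute 100 to minute 116, minute 106 to minute 121, minute 108 to minute 109.
minute 92 to minute 95 overlaps/touches minute 74 to minute 123 → extend to minute 74 to minute 123.
minute 100 to minute 116 overlaps/touches minute 74 to minute 123 → extend to minute 74 to minute 123.
minute 106 to minute 121 overlaps/touches minute 74 to minute 123 → extend to minute 74 to minute 123.
minute 108 to minute 109 overlaps/touches minute 74 to minute 123 → extend to minute 74 to minute 123.

minute 74 to minute 123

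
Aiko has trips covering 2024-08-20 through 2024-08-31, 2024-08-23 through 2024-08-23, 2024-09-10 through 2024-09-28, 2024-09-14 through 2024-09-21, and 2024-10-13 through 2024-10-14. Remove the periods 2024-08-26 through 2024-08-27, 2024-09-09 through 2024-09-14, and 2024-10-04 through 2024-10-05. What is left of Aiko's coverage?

A, merged: 2024-08-20 through 2024-08-31, 2024-09-10 through 2024-09-28, 2024-10-13 through 2024-10-14.
2024-08-20 through 2024-08-31 with B removed leaves 2024-08-20 through 2024-08-25, 2024-08-28 through 2024-08-31.
2024-09-10 through 2024-09-28 with B removed leaves 2024-09-15 through 2024-09-28.
2024-10-13 through 2024-10-14 is untouched.

2024-08-20 through 2024-08-25, 2024-08-28 through 2024-08-31, 2024-09-15 through 2024-09-28, 2024-10-13 through 2024-10-14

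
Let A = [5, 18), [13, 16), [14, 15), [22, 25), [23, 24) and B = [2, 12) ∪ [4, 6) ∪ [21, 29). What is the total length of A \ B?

6

Merge the first list: [5, 18), [22, 25).
Merge the second list: [2, 12), [21, 29).
A \ B = [12, 18).
Total: 6.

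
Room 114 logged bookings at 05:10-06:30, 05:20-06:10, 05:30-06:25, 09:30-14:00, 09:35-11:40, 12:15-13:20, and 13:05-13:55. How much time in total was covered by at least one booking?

5 h 50 min

Merged: 05:10–06:30, 09:30–14:00.
Lengths: 1 h 20 min + 4 h 30 min = 5 h 50 min.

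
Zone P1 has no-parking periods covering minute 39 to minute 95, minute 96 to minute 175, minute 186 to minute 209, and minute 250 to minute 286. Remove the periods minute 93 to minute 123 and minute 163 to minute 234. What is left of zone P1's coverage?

minute 39 to minute 95 with B removed leaves minute 39 to minute 93.
minute 96 to minute 175 with B removed leaves minute 123 to minute 163.
minute 186 to minute 209 lies entirely inside B → drops out.
minute 250 to minute 286 is untouched.

minute 39 to minute 93, minute 123 to minute 163, minute 250 to minute 286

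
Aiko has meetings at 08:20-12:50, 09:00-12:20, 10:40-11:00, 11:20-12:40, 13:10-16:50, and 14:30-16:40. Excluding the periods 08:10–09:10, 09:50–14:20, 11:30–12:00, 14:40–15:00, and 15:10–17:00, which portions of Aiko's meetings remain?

A, merged: 08:20–12:50, 13:10–16:50.
B, merged: 08:10–09:10, 09:50–14:20, 14:40–15:00, 15:10–17:00.
08:20–12:50 with B removed leaves 09:10–09:50.
13:10–16:50 with B removed leaves 14:20–14:40, 15:00–15:10.

09:10–09:50, 14:20–14:40, 15:00–15:10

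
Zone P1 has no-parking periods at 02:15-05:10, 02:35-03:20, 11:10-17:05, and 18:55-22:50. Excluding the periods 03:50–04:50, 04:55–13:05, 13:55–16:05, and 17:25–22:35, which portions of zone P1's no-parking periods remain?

First set merges to 02:15-05:10, 11:10-17:05, 18:55-22:50.
02:15-05:10 \ B = 02:15-03:50, 04:50-04:55.
11:10-17:05 \ B = 13:05-13:55, 16:05-17:05.
18:55-22:50 \ B = 22:35-22:50.

02:15-03:50, 04:50-04:55, 13:05-13:55, 16:05-17:05, 22:35-22:50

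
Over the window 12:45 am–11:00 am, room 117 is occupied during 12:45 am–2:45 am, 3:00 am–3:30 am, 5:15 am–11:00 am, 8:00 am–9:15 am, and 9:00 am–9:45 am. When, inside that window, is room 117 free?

2:45 am-3:00 am, 3:30 am-5:15 am

The merged coverage is 12:45 am-2:45 am, 3:00 am-3:30 am, 5:15 am-11:00 am.
Complement within 12:45 am-11:00 am: 2:45 am-3:00 am, 3:30 am-5:15 am.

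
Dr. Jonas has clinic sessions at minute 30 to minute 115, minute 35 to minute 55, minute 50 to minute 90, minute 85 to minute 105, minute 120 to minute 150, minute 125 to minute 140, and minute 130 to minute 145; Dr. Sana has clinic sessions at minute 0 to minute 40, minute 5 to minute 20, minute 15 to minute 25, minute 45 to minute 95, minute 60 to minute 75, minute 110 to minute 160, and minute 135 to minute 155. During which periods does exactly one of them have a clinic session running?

minute 0 to minute 30, minute 40 to minute 45, minute 95 to minute 110, minute 115 to minute 120, minute 150 to minute 160

A, merged: minute 30 to minute 115, minute 120 to minute 150.
B, merged: minute 0 to minute 40, minute 45 to minute 95, minute 110 to minute 160.
Only in the first: minute 40 to minute 45, minute 95 to minute 110.
Only in the second: minute 0 to minute 30, minute 115 to minute 120, minute 150 to minute 160.
Together these are the periods covered by exactly one.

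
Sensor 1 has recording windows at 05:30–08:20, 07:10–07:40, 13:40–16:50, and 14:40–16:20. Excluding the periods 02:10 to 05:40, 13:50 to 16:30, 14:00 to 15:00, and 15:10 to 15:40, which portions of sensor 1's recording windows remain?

A, merged: 05:30–08:20, 13:40–16:50.
B, merged: 02:10–05:40, 13:50–16:30.
05:30–08:20 minus B → 05:40–08:20.
13:40–16:50 minus B → 13:40–13:50, 16:30–16:50.

05:40–08:20, 13:40–13:50, 16:30–16:50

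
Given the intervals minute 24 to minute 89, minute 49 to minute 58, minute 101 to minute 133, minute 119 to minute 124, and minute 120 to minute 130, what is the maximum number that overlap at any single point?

3

Walk the sorted start/end points keeping a running depth.
The depth first hits 3 at minute 120.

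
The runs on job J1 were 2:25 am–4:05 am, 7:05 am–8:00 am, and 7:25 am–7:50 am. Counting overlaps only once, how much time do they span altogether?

2 h 35 min

Merged: 2:25 am-4:05 am, 7:05 am-8:00 am.
Lengths: 1 h 40 min + 55 min = 2 h 35 min.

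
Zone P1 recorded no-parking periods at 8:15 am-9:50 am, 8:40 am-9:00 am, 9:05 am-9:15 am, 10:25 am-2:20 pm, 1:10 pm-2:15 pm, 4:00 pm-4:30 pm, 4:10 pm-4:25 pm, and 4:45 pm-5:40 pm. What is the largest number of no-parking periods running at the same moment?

2

At 8:40 am, 2 of the intervals are simultaneously active.
No point has more.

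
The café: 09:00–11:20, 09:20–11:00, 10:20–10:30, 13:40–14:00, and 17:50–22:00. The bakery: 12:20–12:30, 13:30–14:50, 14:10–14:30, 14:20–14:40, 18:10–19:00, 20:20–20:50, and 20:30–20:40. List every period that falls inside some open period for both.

13:40–14:00, 18:10–19:00, 20:20–20:50

A, merged: 09:00–11:20, 13:40–14:00, 17:50–22:00.
B, merged: 12:20–12:30, 13:30–14:50, 18:10–19:00, 20:20–20:50.
09:00–11:20: no overlap with the second set.
13:40–14:00 meets the second set on 13:40–14:00.
17:50–22:00 meets the second set on 18:10–19:00, 20:20–20:50.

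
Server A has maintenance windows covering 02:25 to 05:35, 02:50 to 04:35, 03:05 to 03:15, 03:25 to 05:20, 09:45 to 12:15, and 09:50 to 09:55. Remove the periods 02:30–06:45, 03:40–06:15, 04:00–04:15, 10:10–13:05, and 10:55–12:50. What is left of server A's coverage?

02:25–02:30, 09:45–10:10

First set merges to 02:25–05:35, 09:45–12:15.
Second set merges to 02:30–06:45, 10:10–13:05.
02:25–05:35 with B removed leaves 02:25–02:30.
09:45–12:15 with B removed leaves 09:45–10:10.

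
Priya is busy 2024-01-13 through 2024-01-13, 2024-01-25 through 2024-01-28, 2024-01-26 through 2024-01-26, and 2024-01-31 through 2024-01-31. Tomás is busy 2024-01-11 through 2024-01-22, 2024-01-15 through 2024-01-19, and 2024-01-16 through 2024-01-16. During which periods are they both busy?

2024-01-13 through 2024-01-13

A, merged: 2024-01-13 through 2024-01-13, 2024-01-25 through 2024-01-28, 2024-01-31 through 2024-01-31.
B, merged: 2024-01-11 through 2024-01-22.
2024-01-13 through 2024-01-13 ∩ B → 2024-01-13 through 2024-01-13.
2024-01-25 through 2024-01-28 meets no B interval.
2024-01-31 through 2024-01-31 meets no B interval.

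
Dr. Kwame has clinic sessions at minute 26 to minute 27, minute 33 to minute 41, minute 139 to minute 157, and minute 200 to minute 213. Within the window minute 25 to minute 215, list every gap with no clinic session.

minute 25 to minute 26, minute 27 to minute 33, minute 41 to minute 139, minute 157 to minute 200, minute 213 to minute 215

After merging, the occupied span is minute 26 to minute 27, minute 33 to minute 41, minute 139 to minute 157, minute 200 to minute 213.
Gaps within minute 25 to minute 215: minute 25 to minute 26, minute 27 to minute 33, minute 41 to minute 139, minute 157 to minute 200, minute 213 to minute 215.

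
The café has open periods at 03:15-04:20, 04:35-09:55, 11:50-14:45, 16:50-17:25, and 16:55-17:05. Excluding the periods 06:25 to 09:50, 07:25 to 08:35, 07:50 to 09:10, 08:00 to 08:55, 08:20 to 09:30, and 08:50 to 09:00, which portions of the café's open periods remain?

03:15–04:20, 04:35–06:25, 09:50–09:55, 11:50–14:45, 16:50–17:25

A, merged: 03:15–04:20, 04:35–09:55, 11:50–14:45, 16:50–17:25.
B, merged: 06:25–09:50.
03:15–04:20 is untouched.
04:35–09:55 with B removed leaves 04:35–06:25, 09:50–09:55.
11:50–14:45 is untouched.
16:50–17:25 is untouched.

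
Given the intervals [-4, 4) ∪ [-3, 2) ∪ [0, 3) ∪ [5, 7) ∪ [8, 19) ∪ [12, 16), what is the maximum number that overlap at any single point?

3

At 0, 3 of the intervals are simultaneously active.
No point has more.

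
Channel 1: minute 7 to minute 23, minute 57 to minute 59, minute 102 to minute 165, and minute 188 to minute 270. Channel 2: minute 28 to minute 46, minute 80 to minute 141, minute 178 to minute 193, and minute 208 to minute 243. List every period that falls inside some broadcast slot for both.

minute 7 to minute 23: no overlap with the second set.
minute 57 to minute 59: no overlap with the second set.
minute 102 to minute 165 meets the second set on minute 102 to minute 141.
minute 188 to minute 270 meets the second set on minute 188 to minute 193, minute 208 to minute 243.

minute 102 to minute 141, minute 188 to minute 193, minute 208 to minute 243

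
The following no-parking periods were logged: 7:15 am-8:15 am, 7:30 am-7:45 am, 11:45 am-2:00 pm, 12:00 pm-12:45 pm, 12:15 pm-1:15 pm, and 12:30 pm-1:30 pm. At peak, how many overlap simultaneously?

4

Walk the sorted start/end points keeping a running depth.
The depth first hits 4 at 12:30 pm.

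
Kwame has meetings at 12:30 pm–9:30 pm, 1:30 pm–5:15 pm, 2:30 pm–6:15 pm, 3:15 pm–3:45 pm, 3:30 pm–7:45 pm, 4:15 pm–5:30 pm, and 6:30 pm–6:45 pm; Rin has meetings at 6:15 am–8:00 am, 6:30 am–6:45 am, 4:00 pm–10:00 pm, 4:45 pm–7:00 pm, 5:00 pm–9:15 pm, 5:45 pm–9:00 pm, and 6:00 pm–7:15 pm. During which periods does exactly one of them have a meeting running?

First set merges to 12:30 pm-9:30 pm.
Second set merges to 6:15 am-8:00 am, 4:00 pm-10:00 pm.
A but not B: 12:30 pm-4:00 pm.
B but not A: 6:15 am-8:00 am, 9:30 pm-10:00 pm.
Combining gives A △ B.

6:15 am-8:00 am, 12:30 pm-4:00 pm, 9:30 pm-10:00 pm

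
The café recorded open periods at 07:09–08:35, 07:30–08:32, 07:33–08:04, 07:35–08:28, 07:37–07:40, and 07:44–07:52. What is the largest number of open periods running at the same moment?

5

Sweep endpoints in order; track running count of active intervals.
Peak of 5 reached at 07:37.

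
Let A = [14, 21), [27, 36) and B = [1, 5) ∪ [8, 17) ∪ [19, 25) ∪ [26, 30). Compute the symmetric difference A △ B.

A \ B = [17, 19), [30, 36).
B \ A = [1, 5), [8, 14), [21, 25), [26, 27).
Union of the two gives the symmetric difference.

[1, 5) ∪ [8, 14) ∪ [17, 19) ∪ [21, 25) ∪ [26, 27) ∪ [30, 36)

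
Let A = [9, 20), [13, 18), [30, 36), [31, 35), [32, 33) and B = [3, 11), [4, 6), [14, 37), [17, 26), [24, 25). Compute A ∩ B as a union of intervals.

Merge the first list: [9, 20), [30, 36).
Merge the second list: [3, 11), [14, 37).
[9, 20) ∩ B → [9, 11), [14, 20).
[30, 36) ∩ B → [30, 36).

[9, 11) ∪ [14, 20) ∪ [30, 36)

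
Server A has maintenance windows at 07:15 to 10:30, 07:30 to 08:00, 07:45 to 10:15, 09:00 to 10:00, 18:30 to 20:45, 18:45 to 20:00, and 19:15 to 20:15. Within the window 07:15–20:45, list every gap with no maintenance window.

The merged coverage is 07:15–10:30, 18:30–20:45.
Uncovered inside 07:15–20:45: 10:30–18:30.

10:30–18:30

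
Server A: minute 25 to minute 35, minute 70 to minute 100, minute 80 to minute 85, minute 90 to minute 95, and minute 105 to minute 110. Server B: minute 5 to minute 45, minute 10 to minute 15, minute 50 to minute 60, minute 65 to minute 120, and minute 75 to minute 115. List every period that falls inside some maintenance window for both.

minute 25 to minute 35, minute 70 to minute 100, minute 105 to minute 110

A, merged: minute 25 to minute 35, minute 70 to minute 100, minute 105 to minute 110.
B, merged: minute 5 to minute 45, minute 50 to minute 60, minute 65 to minute 120.
minute 25 to minute 35 overlaps B on minute 25 to minute 35.
minute 70 to minute 100 overlaps B on minute 70 to minute 100.
minute 105 to minute 110 overlaps B on minute 105 to minute 110.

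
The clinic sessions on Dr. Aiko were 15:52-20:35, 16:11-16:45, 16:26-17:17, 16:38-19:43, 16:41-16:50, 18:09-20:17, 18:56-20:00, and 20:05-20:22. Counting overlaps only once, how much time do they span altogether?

Merged: 15:52–20:35.
Length: 4 h 43 min.

4 h 43 min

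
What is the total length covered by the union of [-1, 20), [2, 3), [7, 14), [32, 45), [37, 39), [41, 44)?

34

Merged: [-1, 20), [32, 45).
Lengths: 21 + 13 = 34.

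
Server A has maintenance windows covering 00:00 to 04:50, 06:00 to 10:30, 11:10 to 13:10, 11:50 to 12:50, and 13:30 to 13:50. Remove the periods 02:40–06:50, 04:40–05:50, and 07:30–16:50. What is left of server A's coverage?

00:00–02:40, 06:50–07:30

First set merges to 00:00–04:50, 06:00–10:30, 11:10–13:10, 13:30–13:50.
Second set merges to 02:40–06:50, 07:30–16:50.
00:00–04:50 with B removed leaves 00:00–02:40.
06:00–10:30 with B removed leaves 06:50–07:30.
11:10–13:10 lies entirely inside B → drops out.
13:30–13:50 lies entirely inside B → drops out.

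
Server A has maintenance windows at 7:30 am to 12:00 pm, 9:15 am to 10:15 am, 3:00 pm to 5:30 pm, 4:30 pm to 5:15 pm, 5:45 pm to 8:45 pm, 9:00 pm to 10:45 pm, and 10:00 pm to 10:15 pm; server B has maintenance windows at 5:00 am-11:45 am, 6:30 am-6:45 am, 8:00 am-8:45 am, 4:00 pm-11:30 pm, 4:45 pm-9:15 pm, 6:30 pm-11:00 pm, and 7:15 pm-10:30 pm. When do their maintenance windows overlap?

First set merges to 7:30 am–12:00 pm, 3:00 pm–5:30 pm, 5:45 pm–8:45 pm, 9:00 pm–10:45 pm.
Second set merges to 5:00 am–11:45 am, 4:00 pm–11:30 pm.
7:30 am–12:00 pm meets the second set on 7:30 am–11:45 am.
3:00 pm–5:30 pm meets the second set on 4:00 pm–5:30 pm.
5:45 pm–8:45 pm meets the second set on 5:45 pm–8:45 pm.
9:00 pm–10:45 pm meets the second set on 9:00 pm–10:45 pm.

7:30 am–11:45 am, 4:00 pm–5:30 pm, 5:45 pm–8:45 pm, 9:00 pm–10:45 pm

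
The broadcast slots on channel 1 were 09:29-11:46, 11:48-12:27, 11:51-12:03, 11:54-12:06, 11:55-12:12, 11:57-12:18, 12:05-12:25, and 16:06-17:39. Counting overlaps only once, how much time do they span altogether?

4 h 29 min

Merged: 09:29–11:46, 11:48–12:27, 16:06–17:39.
Lengths: 2 h 17 min + 39 min + 1 h 33 min = 4 h 29 min.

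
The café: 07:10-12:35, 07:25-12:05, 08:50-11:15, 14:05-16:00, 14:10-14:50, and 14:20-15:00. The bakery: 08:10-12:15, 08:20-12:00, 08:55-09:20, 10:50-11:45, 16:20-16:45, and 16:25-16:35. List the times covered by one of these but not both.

07:10-08:10, 12:15-12:35, 14:05-16:00, 16:20-16:45

Merge the first list: 07:10-12:35, 14:05-16:00.
Merge the second list: 08:10-12:15, 16:20-16:45.
Only in the first: 07:10-08:10, 12:15-12:35, 14:05-16:00.
Only in the second: 16:20-16:45.
Together these are the periods covered by exactly one.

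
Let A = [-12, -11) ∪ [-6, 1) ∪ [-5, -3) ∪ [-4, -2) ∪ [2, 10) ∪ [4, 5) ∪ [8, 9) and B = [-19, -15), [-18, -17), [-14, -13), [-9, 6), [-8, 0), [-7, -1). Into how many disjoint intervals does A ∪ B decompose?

4

First set merges to [-12, -11), [-6, 1), [2, 10).
Second set merges to [-19, -15), [-14, -13), [-9, 6).
A ∪ B = [-19, -15), [-14, -13), [-12, -11), [-9, 10).
That is 4 disjoint pieces.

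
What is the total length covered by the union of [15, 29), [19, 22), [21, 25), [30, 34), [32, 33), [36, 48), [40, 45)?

30

Merged: [15, 29), [30, 34), [36, 48).
Lengths: 14 + 4 + 12 = 30.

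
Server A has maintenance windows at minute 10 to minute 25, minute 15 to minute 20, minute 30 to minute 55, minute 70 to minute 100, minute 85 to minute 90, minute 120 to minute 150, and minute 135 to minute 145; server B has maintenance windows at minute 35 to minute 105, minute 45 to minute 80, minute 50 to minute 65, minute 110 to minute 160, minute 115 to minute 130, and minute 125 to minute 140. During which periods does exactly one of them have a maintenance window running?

First set merges to minute 10 to minute 25, minute 30 to minute 55, minute 70 to minute 100, minute 120 to minute 150.
Second set merges to minute 35 to minute 105, minute 110 to minute 160.
A \ B = minute 10 to minute 25, minute 30 to minute 35.
B \ A = minute 55 to minute 70, minute 100 to minute 105, minute 110 to minute 120, minute 150 to minute 160.
Union of the two gives the symmetric difference.

minute 10 to minute 25, minute 30 to minute 35, minute 55 to minute 70, minute 100 to minute 105, minute 110 to minute 120, minute 150 to minute 160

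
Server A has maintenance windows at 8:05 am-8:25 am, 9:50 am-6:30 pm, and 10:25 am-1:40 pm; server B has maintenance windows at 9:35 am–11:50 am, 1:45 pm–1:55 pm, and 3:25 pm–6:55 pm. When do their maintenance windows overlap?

9:50 am–11:50 am, 1:45 pm–1:55 pm, 3:25 pm–6:30 pm

Merge the first list: 8:05 am–8:25 am, 9:50 am–6:30 pm.
8:05 am–8:25 am falls entirely outside B.
9:50 am–6:30 pm overlaps B on 9:50 am–11:50 am, 1:45 pm–1:55 pm, 3:25 pm–6:30 pm.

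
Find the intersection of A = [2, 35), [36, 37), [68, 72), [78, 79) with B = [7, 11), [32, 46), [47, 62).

[2, 35) ∩ B → [7, 11), [32, 35).
[36, 37) ∩ B → [36, 37).
[68, 72) meets no B interval.
[78, 79) meets no B interval.

[7, 11) ∪ [32, 35) ∪ [36, 37)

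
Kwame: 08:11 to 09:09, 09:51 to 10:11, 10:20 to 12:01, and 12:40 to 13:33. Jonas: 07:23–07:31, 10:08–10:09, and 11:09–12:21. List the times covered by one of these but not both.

07:23-07:31, 08:11-09:09, 09:51-10:08, 10:09-10:11, 10:20-11:09, 12:01-12:21, 12:40-13:33

A but not B: 08:11-09:09, 09:51-10:08, 10:09-10:11, 10:20-11:09, 12:40-13:33.
B but not A: 07:23-07:31, 12:01-12:21.
Combining gives A △ B.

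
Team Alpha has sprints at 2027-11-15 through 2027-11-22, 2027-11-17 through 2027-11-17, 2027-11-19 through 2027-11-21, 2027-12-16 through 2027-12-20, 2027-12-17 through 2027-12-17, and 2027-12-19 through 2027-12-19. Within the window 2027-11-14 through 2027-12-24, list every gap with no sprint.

2027-11-14 through 2027-11-14, 2027-11-23 through 2027-12-15, 2027-12-21 through 2027-12-24

Covered (merged): 2027-11-15 through 2027-11-22, 2027-12-16 through 2027-12-20.
Uncovered inside 2027-11-14 through 2027-12-24: 2027-11-14 through 2027-11-14, 2027-11-23 through 2027-12-15, 2027-12-21 through 2027-12-24.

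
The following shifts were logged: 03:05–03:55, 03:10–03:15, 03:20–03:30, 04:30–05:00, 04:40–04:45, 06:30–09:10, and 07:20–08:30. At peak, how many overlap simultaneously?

At 03:10, 2 of the intervals are simultaneously active.
No point has more.

2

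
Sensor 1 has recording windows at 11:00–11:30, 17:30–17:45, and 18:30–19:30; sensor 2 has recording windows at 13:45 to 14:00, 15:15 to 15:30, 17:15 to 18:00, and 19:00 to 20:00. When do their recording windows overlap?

17:30-17:45, 19:00-19:30

11:00-11:30: no overlap with the second set.
17:30-17:45 meets the second set on 17:30-17:45.
18:30-19:30 meets the second set on 19:00-19:30.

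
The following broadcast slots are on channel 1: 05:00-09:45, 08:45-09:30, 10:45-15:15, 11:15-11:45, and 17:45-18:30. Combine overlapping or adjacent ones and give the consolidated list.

08:45-09:30 overlaps/touches 05:00-09:45 → extend to 05:00-09:45.
10:45-15:15 is disjoint → start new block.
11:15-11:45 overlaps/touches 10:45-15:15 → extend to 10:45-15:15.
17:45-18:30 is disjoint → start new block.

05:00-09:45, 10:45-15:15, 17:45-18:30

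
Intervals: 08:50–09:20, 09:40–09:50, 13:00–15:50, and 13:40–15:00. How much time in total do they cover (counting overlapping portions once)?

3 h 30 min

Merged: 08:50–09:20, 09:40–09:50, 13:00–15:50.
Lengths: 30 min + 10 min + 2 h 50 min = 3 h 30 min.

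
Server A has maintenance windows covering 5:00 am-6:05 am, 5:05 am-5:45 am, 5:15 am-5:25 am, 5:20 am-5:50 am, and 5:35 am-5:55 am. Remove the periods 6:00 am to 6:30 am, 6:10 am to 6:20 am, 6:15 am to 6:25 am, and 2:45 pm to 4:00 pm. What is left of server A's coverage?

5:00 am–6:00 am

First set merges to 5:00 am–6:05 am.
Second set merges to 6:00 am–6:30 am, 2:45 pm–4:00 pm.
5:00 am–6:05 am \ B = 5:00 am–6:00 am.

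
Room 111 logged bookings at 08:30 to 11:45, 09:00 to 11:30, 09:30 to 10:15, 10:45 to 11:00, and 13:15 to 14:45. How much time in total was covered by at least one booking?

Merged: 08:30–11:45, 13:15–14:45.
Lengths: 3 h 15 min + 1 h 30 min = 4 h 45 min.

4 h 45 min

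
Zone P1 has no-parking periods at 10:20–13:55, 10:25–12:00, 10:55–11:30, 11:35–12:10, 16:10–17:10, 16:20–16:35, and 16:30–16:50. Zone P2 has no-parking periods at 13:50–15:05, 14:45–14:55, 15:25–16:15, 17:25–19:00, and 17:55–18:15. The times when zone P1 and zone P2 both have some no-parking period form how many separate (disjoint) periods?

2

First set merges to 10:20-13:55, 16:10-17:10.
Second set merges to 13:50-15:05, 15:25-16:15, 17:25-19:00.
A ∩ B = 13:50-13:55, 16:10-16:15.
That is 2 disjoint pieces.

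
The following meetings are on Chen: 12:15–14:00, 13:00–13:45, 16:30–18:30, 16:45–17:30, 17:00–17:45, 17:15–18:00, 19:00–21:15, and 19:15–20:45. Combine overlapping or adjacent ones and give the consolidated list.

12:15–14:00, 16:30–18:30, 19:00–21:15

13:00–13:45 overlaps/touches 12:15–14:00 → extend to 12:15–14:00.
16:30–18:30 is disjoint → start new block.
16:45–17:30 overlaps/touches 16:30–18:30 → extend to 16:30–18:30.
17:00–17:45 overlaps/touches 16:30–18:30 → extend to 16:30–18:30.
17:15–18:00 overlaps/touches 16:30–18:30 → extend to 16:30–18:30.
19:00–21:15 is disjoint → start new block.
19:15–20:45 overlaps/touches 19:00–21:15 → extend to 19:00–21:15.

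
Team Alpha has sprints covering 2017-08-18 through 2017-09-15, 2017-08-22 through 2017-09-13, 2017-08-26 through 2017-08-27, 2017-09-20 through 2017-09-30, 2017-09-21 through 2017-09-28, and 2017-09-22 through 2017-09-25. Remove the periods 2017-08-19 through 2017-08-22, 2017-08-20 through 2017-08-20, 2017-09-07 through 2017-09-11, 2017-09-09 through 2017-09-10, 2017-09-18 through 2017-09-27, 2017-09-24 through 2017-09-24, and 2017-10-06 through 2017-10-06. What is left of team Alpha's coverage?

Merge the first list: 2017-08-18 through 2017-09-15, 2017-09-20 through 2017-09-30.
Merge the second list: 2017-08-19 through 2017-08-22, 2017-09-07 through 2017-09-11, 2017-09-18 through 2017-09-27, 2017-10-06 through 2017-10-06.
2017-08-18 through 2017-09-15 with B removed leaves 2017-08-18 through 2017-08-18, 2017-08-23 through 2017-09-06, 2017-09-12 through 2017-09-15.
2017-09-20 through 2017-09-30 with B removed leaves 2017-09-28 through 2017-09-30.

2017-08-18 through 2017-08-18, 2017-08-23 through 2017-09-06, 2017-09-12 through 2017-09-15, 2017-09-28 through 2017-09-30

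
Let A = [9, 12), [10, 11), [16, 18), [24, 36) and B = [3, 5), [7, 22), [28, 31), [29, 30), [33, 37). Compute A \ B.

First set merges to [9, 12), [16, 18), [24, 36).
Second set merges to [3, 5), [7, 22), [28, 31), [33, 37).
[9, 12): entirely removed.
[16, 18): entirely removed.
[24, 36) \ B = [24, 28), [31, 33).

[24, 28) ∪ [31, 33)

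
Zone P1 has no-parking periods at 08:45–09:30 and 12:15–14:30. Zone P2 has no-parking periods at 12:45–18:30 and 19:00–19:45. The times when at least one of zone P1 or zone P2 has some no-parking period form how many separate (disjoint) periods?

3

A ∪ B = 08:45–09:30, 12:15–18:30, 19:00–19:45.
That is 3 disjoint pieces.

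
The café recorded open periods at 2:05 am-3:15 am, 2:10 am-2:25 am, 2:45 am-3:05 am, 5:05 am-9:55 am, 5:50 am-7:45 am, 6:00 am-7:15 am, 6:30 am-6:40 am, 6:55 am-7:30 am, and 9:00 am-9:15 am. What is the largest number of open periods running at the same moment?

4

Sweep endpoints in order; track running count of active intervals.
Peak of 4 reached at 6:30 am.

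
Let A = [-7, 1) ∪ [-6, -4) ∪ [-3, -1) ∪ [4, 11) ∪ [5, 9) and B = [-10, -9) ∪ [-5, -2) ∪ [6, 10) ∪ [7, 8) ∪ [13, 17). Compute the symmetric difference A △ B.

First set merges to [-7, 1), [4, 11).
Second set merges to [-10, -9), [-5, -2), [6, 10), [13, 17).
A \ B = [-7, -5), [-2, 1), [4, 6), [10, 11).
B \ A = [-10, -9), [13, 17).
Union of the two gives the symmetric difference.

[-10, -9) ∪ [-7, -5) ∪ [-2, 1) ∪ [4, 6) ∪ [10, 11) ∪ [13, 17)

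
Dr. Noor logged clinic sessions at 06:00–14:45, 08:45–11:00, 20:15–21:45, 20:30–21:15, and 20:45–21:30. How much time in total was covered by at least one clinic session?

Merged: 06:00-14:45, 20:15-21:45.
Lengths: 8 h 45 min + 1 h 30 min = 10 h 15 min.

10 h 15 min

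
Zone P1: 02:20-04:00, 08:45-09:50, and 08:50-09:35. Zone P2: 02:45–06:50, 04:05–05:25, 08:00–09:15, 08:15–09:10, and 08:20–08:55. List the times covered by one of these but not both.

02:20–02:45, 04:00–06:50, 08:00–08:45, 09:15–09:50

A, merged: 02:20–04:00, 08:45–09:50.
B, merged: 02:45–06:50, 08:00–09:15.
A but not B: 02:20–02:45, 09:15–09:50.
B but not A: 04:00–06:50, 08:00–08:45.
Combining gives A △ B.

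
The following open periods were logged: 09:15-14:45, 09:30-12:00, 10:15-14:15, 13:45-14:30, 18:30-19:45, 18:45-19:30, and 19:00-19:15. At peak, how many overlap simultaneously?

3

Sweep endpoints in order; track running count of active intervals.
Peak of 3 reached at 10:15.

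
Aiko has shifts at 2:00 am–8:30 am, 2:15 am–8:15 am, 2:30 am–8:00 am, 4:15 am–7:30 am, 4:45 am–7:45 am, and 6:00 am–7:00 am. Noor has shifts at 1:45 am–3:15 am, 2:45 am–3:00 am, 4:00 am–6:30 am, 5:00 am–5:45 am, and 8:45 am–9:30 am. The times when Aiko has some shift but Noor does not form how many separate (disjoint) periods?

First set merges to 2:00 am–8:30 am.
Second set merges to 1:45 am–3:15 am, 4:00 am–6:30 am, 8:45 am–9:30 am.
A \ B = 3:15 am–4:00 am, 6:30 am–8:30 am.
That is 2 disjoint pieces.

2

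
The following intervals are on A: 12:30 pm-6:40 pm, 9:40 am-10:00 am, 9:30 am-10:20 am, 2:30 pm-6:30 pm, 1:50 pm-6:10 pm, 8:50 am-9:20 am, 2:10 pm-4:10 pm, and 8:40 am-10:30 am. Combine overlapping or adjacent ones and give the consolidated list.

Sort by start: 8:40 am-10:30 am, 8:50 am-9:20 am, 9:30 am-10:20 am, 9:40 am-10:00 am, 12:30 pm-6:40 pm, 1:50 pm-6:10 pm, 2:10 pm-4:10 pm, 2:30 pm-6:30 pm.
8:50 am-9:20 am overlaps/touches 8:40 am-10:30 am → extend to 8:40 am-10:30 am.
9:30 am-10:20 am overlaps/touches 8:40 am-10:30 am → extend to 8:40 am-10:30 am.
9:40 am-10:00 am overlaps/touches 8:40 am-10:30 am → extend to 8:40 am-10:30 am.
12:30 pm-6:40 pm is disjoint → start new block.
1:50 pm-6:10 pm overlaps/touches 12:30 pm-6:40 pm → extend to 12:30 pm-6:40 pm.
2:10 pm-4:10 pm overlaps/touches 12:30 pm-6:40 pm → extend to 12:30 pm-6:40 pm.
2:30 pm-6:30 pm overlaps/touches 12:30 pm-6:40 pm → extend to 12:30 pm-6:40 pm.

8:40 am-10:30 am, 12:30 pm-6:40 pm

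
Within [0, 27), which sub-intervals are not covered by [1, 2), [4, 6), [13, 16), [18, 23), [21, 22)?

After merging, the occupied span is [1, 2), [4, 6), [13, 16), [18, 23).
Gaps within [0, 27): [0, 1), [2, 4), [6, 13), [16, 18), [23, 27).

[0, 1) ∪ [2, 4) ∪ [6, 13) ∪ [16, 18) ∪ [23, 27)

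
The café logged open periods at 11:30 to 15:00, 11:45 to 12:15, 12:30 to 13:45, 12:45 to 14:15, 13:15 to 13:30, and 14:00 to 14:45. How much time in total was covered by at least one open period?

3 h 30 min

Merged: 11:30–15:00.
Length: 3 h 30 min.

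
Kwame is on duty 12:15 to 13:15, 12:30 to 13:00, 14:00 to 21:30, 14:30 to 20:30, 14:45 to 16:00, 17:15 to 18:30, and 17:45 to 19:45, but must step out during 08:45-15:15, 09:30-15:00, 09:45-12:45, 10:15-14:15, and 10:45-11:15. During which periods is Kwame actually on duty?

15:15–21:30

Merge the first list: 12:15–13:15, 14:00–21:30.
Merge the second list: 08:45–15:15.
12:15–13:15 lies entirely inside B → drops out.
14:00–21:30 with B removed leaves 15:15–21:30.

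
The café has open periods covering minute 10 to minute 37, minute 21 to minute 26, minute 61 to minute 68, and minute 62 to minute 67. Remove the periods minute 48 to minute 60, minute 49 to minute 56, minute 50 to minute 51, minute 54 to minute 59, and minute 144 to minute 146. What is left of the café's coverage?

A, merged: minute 10 to minute 37, minute 61 to minute 68.
B, merged: minute 48 to minute 60, minute 144 to minute 146.
minute 10 to minute 37 is untouched.
minute 61 to minute 68 is untouched.

minute 10 to minute 37, minute 61 to minute 68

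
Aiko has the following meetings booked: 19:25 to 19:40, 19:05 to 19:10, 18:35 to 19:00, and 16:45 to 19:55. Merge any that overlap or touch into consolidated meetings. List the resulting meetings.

16:45–19:55

Sort by start: 16:45–19:55, 18:35–19:00, 19:05–19:10, 19:25–19:40.
18:35–19:00 overlaps/touches 16:45–19:55 → extend to 16:45–19:55.
19:05–19:10 overlaps/touches 16:45–19:55 → extend to 16:45–19:55.
19:25–19:40 overlaps/touches 16:45–19:55 → extend to 16:45–19:55.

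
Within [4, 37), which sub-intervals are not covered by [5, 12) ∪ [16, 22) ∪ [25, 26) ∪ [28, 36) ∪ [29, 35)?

After merging, the occupied span is [5, 12), [16, 22), [25, 26), [28, 36).
Complement within [4, 37): [4, 5), [12, 16), [22, 25), [26, 28), [36, 37).

[4, 5) ∪ [12, 16) ∪ [22, 25) ∪ [26, 28) ∪ [36, 37)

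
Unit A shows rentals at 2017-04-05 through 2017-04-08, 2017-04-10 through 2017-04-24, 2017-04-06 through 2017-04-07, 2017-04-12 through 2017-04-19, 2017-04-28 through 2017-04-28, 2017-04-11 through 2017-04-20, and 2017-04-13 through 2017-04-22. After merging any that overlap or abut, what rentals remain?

Sort by start: 2017-04-05 through 2017-04-08, 2017-04-06 through 2017-04-07, 2017-04-10 through 2017-04-24, 2017-04-11 through 2017-04-20, 2017-04-12 through 2017-04-19, 2017-04-13 through 2017-04-22, 2017-04-28 through 2017-04-28.
2017-04-06 through 2017-04-07 overlaps/touches 2017-04-05 through 2017-04-08 → extend to 2017-04-05 through 2017-04-08.
2017-04-10 through 2017-04-24 is disjoint → start new block.
2017-04-11 through 2017-04-20 overlaps/touches 2017-04-10 through 2017-04-24 → extend to 2017-04-10 through 2017-04-24.
2017-04-12 through 2017-04-19 overlaps/touches 2017-04-10 through 2017-04-24 → extend to 2017-04-10 through 2017-04-24.
2017-04-13 through 2017-04-22 overlaps/touches 2017-04-10 through 2017-04-24 → extend to 2017-04-10 through 2017-04-24.
2017-04-28 through 2017-04-28 is disjoint → start new block.

2017-04-05 through 2017-04-08, 2017-04-10 through 2017-04-24, 2017-04-28 through 2017-04-28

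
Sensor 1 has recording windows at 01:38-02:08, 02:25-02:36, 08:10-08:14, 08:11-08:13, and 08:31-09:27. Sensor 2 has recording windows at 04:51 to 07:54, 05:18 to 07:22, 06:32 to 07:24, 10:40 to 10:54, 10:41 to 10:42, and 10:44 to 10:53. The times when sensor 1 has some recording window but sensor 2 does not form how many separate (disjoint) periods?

4

A, merged: 01:38-02:08, 02:25-02:36, 08:10-08:14, 08:31-09:27.
B, merged: 04:51-07:54, 10:40-10:54.
A \ B = 01:38-02:08, 02:25-02:36, 08:10-08:14, 08:31-09:27.
That is 4 disjoint pieces.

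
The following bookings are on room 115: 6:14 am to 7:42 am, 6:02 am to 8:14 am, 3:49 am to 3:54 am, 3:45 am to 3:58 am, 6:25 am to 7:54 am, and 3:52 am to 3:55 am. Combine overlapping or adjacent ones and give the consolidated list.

3:45 am-3:58 am, 6:02 am-8:14 am

Sort by start: 3:45 am-3:58 am, 3:49 am-3:54 am, 3:52 am-3:55 am, 6:02 am-8:14 am, 6:14 am-7:42 am, 6:25 am-7:54 am.
3:49 am-3:54 am overlaps/touches 3:45 am-3:58 am → extend to 3:45 am-3:58 am.
3:52 am-3:55 am overlaps/touches 3:45 am-3:58 am → extend to 3:45 am-3:58 am.
6:02 am-8:14 am is disjoint → start new block.
6:14 am-7:42 am overlaps/touches 6:02 am-8:14 am → extend to 6:02 am-8:14 am.
6:25 am-7:54 am overlaps/touches 6:02 am-8:14 am → extend to 6:02 am-8:14 am.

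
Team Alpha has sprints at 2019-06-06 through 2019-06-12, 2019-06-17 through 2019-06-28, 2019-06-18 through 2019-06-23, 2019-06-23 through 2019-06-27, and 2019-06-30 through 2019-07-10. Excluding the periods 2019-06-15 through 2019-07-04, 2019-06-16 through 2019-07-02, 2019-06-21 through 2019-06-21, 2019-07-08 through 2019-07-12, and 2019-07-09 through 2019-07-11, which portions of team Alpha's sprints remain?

A, merged: 2019-06-06 through 2019-06-12, 2019-06-17 through 2019-06-28, 2019-06-30 through 2019-07-10.
B, merged: 2019-06-15 through 2019-07-04, 2019-07-08 through 2019-07-12.
2019-06-06 through 2019-06-12: no B overlap → unchanged.
2019-06-17 through 2019-06-28: fully covered by B → removed.
2019-06-30 through 2019-07-10 minus B → 2019-07-05 through 2019-07-07.

2019-06-06 through 2019-06-12, 2019-07-05 through 2019-07-07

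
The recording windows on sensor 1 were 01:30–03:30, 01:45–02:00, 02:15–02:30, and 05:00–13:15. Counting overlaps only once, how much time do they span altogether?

Merged: 01:30–03:30, 05:00–13:15.
Lengths: 2 h + 8 h 15 min = 10 h 15 min.

10 h 15 min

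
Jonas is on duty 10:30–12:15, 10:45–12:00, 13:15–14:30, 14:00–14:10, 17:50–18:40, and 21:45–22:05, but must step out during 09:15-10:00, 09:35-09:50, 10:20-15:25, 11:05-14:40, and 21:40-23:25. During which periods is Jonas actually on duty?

A, merged: 10:30-12:15, 13:15-14:30, 17:50-18:40, 21:45-22:05.
B, merged: 09:15-10:00, 10:20-15:25, 21:40-23:25.
10:30-12:15: entirely removed.
13:15-14:30: entirely removed.
17:50-18:40: nothing removed.
21:45-22:05: entirely removed.

17:50-18:40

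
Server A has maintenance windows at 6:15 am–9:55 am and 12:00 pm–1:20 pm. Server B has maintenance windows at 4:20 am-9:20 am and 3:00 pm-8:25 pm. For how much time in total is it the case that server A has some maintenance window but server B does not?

A \ B = 9:20 am–9:55 am, 12:00 pm–1:20 pm.
Total: 35 min + 1 h 20 min = 1 h 55 min.

1 h 55 min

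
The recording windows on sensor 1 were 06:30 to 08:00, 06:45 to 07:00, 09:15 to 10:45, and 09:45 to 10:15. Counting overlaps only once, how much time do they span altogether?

3 h

Merged: 06:30–08:00, 09:15–10:45.
Lengths: 1 h 30 min + 1 h 30 min = 3 h.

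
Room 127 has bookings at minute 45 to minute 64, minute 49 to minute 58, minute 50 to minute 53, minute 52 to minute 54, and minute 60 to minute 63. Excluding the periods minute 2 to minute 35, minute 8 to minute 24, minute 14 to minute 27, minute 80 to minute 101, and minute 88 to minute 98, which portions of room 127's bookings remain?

minute 45 to minute 64

Merge the first list: minute 45 to minute 64.
Merge the second list: minute 2 to minute 35, minute 80 to minute 101.
minute 45 to minute 64: nothing removed.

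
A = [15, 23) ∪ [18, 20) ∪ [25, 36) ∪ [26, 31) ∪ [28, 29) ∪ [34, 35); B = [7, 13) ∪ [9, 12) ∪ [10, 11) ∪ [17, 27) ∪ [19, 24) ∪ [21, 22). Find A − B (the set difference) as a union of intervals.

[15, 17) ∪ [27, 36)

A, merged: [15, 23), [25, 36).
B, merged: [7, 13), [17, 27).
[15, 23) minus B → [15, 17).
[25, 36) minus B → [27, 36).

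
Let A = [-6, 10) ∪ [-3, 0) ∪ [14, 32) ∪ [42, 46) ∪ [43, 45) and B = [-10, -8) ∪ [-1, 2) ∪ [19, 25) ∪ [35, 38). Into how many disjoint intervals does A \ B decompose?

A, merged: [-6, 10), [14, 32), [42, 46).
A \ B = [-6, -1), [2, 10), [14, 19), [25, 32), [42, 46).
That is 5 disjoint pieces.

5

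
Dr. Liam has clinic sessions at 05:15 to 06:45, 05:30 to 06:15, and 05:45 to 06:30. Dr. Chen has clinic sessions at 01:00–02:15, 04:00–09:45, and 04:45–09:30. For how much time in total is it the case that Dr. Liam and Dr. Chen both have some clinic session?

Merge the first list: 05:15–06:45.
Merge the second list: 01:00–02:15, 04:00–09:45.
A ∩ B = 05:15–06:45.
Total: 1 h 30 min.

1 h 30 min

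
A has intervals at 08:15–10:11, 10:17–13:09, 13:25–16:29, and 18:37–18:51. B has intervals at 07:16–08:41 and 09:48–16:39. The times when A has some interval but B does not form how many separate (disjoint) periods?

2

A \ B = 08:41–09:48, 18:37–18:51.
That is 2 disjoint pieces.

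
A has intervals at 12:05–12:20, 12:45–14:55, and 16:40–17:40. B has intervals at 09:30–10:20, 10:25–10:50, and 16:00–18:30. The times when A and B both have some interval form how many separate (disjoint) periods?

1

A ∩ B = 16:40-17:40.
That is 1 disjoint piece.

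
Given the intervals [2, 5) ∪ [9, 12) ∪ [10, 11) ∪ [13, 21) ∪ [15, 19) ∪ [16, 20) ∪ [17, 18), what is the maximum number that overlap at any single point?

4

At 17, 4 of the intervals are simultaneously active.
No point has more.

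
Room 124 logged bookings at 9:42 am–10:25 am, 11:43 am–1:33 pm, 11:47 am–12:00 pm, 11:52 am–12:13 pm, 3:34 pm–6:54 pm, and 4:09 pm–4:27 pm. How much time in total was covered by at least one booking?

Merged: 9:42 am–10:25 am, 11:43 am–1:33 pm, 3:34 pm–6:54 pm.
Lengths: 43 min + 1 h 50 min + 3 h 20 min = 5 h 53 min.

5 h 53 min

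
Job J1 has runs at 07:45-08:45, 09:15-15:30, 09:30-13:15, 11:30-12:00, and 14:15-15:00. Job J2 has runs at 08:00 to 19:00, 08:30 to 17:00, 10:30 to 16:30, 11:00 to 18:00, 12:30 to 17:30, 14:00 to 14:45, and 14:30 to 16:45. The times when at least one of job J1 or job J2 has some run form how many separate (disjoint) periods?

1

First set merges to 07:45–08:45, 09:15–15:30.
Second set merges to 08:00–19:00.
A ∪ B = 07:45–19:00.
That is 1 disjoint piece.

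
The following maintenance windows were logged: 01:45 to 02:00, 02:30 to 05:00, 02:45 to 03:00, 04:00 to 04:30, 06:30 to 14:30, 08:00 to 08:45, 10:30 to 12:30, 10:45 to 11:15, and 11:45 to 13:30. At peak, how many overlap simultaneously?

3

Walk the sorted start/end points keeping a running depth.
The depth first hits 3 at 10:45.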